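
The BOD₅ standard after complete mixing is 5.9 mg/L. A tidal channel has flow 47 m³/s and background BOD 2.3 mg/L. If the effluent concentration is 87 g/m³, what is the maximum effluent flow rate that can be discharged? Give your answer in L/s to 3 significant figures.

Mass balance at complete mixing: C_std·(Q_w + Q_r) = Q_w·C_e + Q_r·C_b.
Rearranging, Q_w = Q_r·(C_std − C_b)/(C_e − C_std) = 47·(5.9 − 2.3) / (87 − 5.9) = 2.086 m³/s.
= 2086 L/s.

2090 L/s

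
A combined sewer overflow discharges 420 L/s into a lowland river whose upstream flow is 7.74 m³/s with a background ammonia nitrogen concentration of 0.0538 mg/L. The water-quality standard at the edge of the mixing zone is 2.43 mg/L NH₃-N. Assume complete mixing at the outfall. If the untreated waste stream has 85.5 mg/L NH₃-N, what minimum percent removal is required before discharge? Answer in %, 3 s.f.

45.9 %

420 L/s = 0.42 m³/s.
Mass balance: 2.43·8.16 = 0.42·Cₑ + 7.74·0.0538.
Cₑ = (19.83 − 0.4164) / 0.42 = 46.22 mg/L.
Required removal = 1 − 46.22/85.5 = 45.94 %.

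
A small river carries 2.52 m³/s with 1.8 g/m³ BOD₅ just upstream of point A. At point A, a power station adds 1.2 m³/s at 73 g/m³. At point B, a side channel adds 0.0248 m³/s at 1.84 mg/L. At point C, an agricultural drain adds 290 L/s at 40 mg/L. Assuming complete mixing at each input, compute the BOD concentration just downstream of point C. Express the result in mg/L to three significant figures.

25.7 mg/L

After input A: C = (2.52·1.8 + 1.2·73) / 3.72 = 24.77 mg/L.
After input B: C = (3.72·24.77 + 0.0248·1.84) / 3.745 = 24.62 mg/L.
290 L/s = 0.29 m³/s.
After input C: C = (3.745·24.62 + 0.29·40) / 4.035 = 25.72 mg/L.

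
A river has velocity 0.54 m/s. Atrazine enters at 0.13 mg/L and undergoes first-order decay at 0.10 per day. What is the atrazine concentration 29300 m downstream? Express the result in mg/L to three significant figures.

0.122 mg/L

Travel time t = 29300 m / 0.54 m/s = 2.93e+04/0.54 = 5.426e+04 s = 0.628 d.
First-order decay: C = 0.13·exp(−0.10·0.628) = 0.13·0.9391 = 0.1221 mg/L.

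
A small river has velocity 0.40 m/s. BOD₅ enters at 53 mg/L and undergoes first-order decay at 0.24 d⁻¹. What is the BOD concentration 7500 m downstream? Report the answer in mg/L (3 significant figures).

50.3 mg/L

Travel time t = 7500 m / 0.40 m/s = 7500/0.40 = 1.875e+04 s = 0.217 d.
First-order decay: C = 53·exp(−0.24·0.217) = 53·0.9492 = 50.31 mg/L.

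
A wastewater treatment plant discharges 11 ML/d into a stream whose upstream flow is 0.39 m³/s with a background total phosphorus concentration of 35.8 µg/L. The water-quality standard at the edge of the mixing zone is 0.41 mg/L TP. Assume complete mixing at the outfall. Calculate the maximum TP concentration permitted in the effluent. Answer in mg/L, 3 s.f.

11 ML/d = 0.1273 m³/s.
35.8 µg/L = 0.0358 mg/L.
Mass balance: 0.41·0.5173 = 0.1273·Cₑ + 0.39·0.0358.
Cₑ = (0.2121 − 0.01396) / 0.1273 = 1.556 mg/L.

1.56 mg/L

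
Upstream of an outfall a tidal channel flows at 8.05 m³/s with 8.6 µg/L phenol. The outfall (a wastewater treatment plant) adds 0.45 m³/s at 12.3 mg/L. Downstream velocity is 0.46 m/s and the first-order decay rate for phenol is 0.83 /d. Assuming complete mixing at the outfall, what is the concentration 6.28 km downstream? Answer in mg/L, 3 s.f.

8.6 µg/L = 0.0086 mg/L.
After complete mixing, C₀ = (0.45·12.3 + 8.05·0.0086) / 8.5 = 0.6593 mg/L.
Travel time t = 6280 m / 0.46 m/s = 1.365e+04 s = 0.158 d.
C = 0.6593·exp(−0.83·0.158) = 0.6593·0.8771 = 0.5783 mg/L.

0.578 mg/L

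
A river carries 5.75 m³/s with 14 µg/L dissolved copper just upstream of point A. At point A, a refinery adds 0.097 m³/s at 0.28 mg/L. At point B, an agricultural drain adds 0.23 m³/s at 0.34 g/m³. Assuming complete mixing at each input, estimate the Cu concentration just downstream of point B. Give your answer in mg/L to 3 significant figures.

14 µg/L = 0.014 mg/L.
After input A: C = (5.75·0.014 + 0.097·0.28) / 5.847 = 0.01841 mg/L.
After input B: C = (5.847·0.01841 + 0.23·0.34) / 6.077 = 0.03058 mg/L.

0.0306 mg/L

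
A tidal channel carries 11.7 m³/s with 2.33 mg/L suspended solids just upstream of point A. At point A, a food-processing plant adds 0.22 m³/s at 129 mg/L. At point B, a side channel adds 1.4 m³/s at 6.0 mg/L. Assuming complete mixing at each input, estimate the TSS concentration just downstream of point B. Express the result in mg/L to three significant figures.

After input A: C = (11.7·2.33 + 0.22·129) / 11.92 = 4.668 mg/L.
After input B: C = (11.92·4.668 + 1.4·6) / 13.32 = 4.808 mg/L.

4.81 mg/L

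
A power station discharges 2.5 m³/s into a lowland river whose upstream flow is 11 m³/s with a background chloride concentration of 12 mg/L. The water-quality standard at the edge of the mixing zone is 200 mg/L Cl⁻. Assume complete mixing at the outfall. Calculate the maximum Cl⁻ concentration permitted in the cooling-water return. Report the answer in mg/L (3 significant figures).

Mass balance: 200·13.5 = 2.5·Cₑ + 11·12.
Cₑ = (2700 − 132) / 2.5 = 1027 mg/L.

1030 mg/L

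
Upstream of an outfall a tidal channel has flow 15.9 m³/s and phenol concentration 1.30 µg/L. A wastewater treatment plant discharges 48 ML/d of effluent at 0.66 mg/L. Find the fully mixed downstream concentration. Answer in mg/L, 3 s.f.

0.0235 mg/L

48 ML/d = 0.5556 m³/s.
1.30 µg/L = 0.0013 mg/L.
Flow-weighted mixing gives C = (0.5556·0.66 + 15.9·0.0013) / (0.5556 + 15.9) = 0.3873/16.46 = 0.02354 mg/L.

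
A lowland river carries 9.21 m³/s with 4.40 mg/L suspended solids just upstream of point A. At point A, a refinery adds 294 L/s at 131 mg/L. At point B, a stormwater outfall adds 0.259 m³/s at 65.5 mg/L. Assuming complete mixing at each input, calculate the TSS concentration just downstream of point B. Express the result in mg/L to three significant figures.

9.83 mg/L

294 L/s = 0.294 m³/s.
After input A: C = (9.21·4.4 + 0.294·131) / 9.504 = 8.316 mg/L.
After input B: C = (9.504·8.316 + 0.259·65.5) / 9.763 = 9.833 mg/L.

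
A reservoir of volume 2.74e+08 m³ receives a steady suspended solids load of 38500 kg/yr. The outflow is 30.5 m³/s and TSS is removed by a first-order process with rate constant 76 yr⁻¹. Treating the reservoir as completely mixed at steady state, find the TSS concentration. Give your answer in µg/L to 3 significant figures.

Outflow Q = 30.5 m³/s × 3.156e+07 s/yr = 9.625e+08 m³/yr.
Steady-state CSTR mass balance: W = Q·C + k·V·C, so C = W/(Q + kV).
Q + kV = 9.625e+08 + 76·2.74e+08 = 2.179e+10 m³/yr.
C = 38500/2.179e+10 = 1.767e-06 kg/m³ = 0.001767 mg/L = 1.767 µg/L.

1.77 µg/L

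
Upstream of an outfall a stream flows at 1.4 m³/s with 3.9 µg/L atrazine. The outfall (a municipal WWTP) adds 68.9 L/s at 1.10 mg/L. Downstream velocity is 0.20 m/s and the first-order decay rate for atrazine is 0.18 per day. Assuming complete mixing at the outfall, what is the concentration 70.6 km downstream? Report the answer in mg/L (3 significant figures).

0.0265 mg/L

68.9 L/s = 0.0689 m³/s.
3.9 µg/L = 0.0039 mg/L.
After complete mixing, C₀ = (0.0689·1.1 + 1.4·0.0039) / 1.469 = 0.05531 mg/L.
Travel time t = 7.06e+04 m / 0.20 m/s = 3.53e+05 s = 4.086 d.
C = 0.05531·exp(−0.18·4.086) = 0.05531·0.4793 = 0.02651 mg/L.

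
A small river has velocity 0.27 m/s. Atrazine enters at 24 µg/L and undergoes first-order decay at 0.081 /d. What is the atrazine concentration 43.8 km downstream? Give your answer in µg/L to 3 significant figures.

Travel time t = 43.8 km / 0.27 m/s = 4.38e+04/0.27 = 1.622e+05 s = 1.878 d.
First-order decay: C = 24·exp(−0.081·1.878) = 24·0.8589 = 20.61 µg/L.

20.6 µg/L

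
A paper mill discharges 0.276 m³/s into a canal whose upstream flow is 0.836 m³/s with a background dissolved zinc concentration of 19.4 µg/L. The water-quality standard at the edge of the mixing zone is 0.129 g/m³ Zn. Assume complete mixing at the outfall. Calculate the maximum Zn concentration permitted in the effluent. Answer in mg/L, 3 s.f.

0.461 mg/L

19.4 µg/L = 0.0194 mg/L.
Mass balance: 0.129·1.112 = 0.276·Cₑ + 0.836·0.0194.
Cₑ = (0.1434 − 0.01622) / 0.276 = 0.461 mg/L.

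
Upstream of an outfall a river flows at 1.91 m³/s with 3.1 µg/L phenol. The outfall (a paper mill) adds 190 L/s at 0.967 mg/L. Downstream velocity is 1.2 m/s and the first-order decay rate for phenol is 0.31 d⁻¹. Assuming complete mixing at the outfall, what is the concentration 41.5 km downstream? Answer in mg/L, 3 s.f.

190 L/s = 0.19 m³/s.
3.1 µg/L = 0.0031 mg/L.
After complete mixing, C₀ = (0.19·0.967 + 1.91·0.0031) / 2.1 = 0.09031 mg/L.
Travel time t = 4.15e+04 m / 1.2 m/s = 3.458e+04 s = 0.4003 d.
C = 0.09031·exp(−0.31·0.4003) = 0.09031·0.8833 = 0.07977 mg/L.

0.0798 mg/L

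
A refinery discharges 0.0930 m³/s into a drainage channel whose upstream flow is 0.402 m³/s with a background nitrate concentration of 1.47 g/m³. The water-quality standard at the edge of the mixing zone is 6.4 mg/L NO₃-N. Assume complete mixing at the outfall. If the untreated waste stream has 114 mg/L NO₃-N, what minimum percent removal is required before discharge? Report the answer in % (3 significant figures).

75.7 %

Mass balance: 6.4·0.495 = 0.093·Cₑ + 0.402·1.47.
Cₑ = (3.168 − 0.5909) / 0.093 = 27.71 mg/L.
Required removal = 1 − 27.71/114 = 75.69 %.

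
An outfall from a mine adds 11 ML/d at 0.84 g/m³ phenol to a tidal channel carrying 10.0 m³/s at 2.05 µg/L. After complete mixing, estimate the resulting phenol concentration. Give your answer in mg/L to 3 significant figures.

0.0126 mg/L

11 ML/d = 0.1273 m³/s.
2.05 µg/L = 0.00205 mg/L.
Conservation of mass across the mixing zone: C = (0.1273·0.84 + 10·0.00205) / (0.1273 + 10) = 0.1274/10.13 = 0.01258 mg/L.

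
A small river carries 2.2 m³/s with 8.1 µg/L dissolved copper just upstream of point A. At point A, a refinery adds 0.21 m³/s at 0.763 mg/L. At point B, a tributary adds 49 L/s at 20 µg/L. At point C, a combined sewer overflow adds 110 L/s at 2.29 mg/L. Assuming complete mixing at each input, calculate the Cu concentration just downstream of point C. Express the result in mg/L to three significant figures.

0.168 mg/L

8.1 µg/L = 0.0081 mg/L.
After input A: C = (2.2·0.0081 + 0.21·0.763) / 2.41 = 0.07388 mg/L.
49 L/s = 0.049 m³/s.
20 µg/L = 0.02 mg/L.
After input B: C = (2.41·0.07388 + 0.049·0.02) / 2.459 = 0.07281 mg/L.
110 L/s = 0.11 m³/s.
After input C: C = (2.459·0.07281 + 0.11·2.29) / 2.569 = 0.1677 mg/L.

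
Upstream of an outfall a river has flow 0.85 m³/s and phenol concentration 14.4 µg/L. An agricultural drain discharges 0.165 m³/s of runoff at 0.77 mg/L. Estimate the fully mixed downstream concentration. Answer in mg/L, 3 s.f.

14.4 µg/L = 0.0144 mg/L.
By mass balance at complete mixing, C = (0.165·0.77 + 0.85·0.0144) / (0.165 + 0.85) = 0.1393/1.015 = 0.1372 mg/L.

0.137 mg/L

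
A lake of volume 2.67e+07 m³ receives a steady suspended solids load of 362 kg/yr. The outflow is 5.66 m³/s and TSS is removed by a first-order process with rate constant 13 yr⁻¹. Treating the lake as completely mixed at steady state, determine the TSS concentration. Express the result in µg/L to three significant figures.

Outflow Q = 5.66 m³/s × 3.156e+07 s/yr = 1.786e+08 m³/yr.
Steady-state CSTR mass balance: W = Q·C + k·V·C, so C = W/(Q + kV).
Q + kV = 1.786e+08 + 13·2.67e+07 = 5.257e+08 m³/yr.
C = 362/5.257e+08 = 6.886e-07 kg/m³ = 0.0006886 mg/L = 0.6886 µg/L.

0.689 µg/L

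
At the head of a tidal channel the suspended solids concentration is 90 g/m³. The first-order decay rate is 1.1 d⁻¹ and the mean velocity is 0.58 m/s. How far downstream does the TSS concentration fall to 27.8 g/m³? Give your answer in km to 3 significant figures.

53.5 km

From C = C₀·e^(−kt), t = ln(C₀/C)/k = ln(90/27.8)/1.1 = 1.175/1.1 = 1.068 d.
Distance = v·t = 0.58 m/s × 9.227e+04 s = 5.352e+04 m = 53.52 km.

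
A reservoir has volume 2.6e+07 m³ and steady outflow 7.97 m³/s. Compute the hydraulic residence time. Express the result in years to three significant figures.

Q = 7.97 m³/s × 3.156e+07 s/yr = 2.515e+08 m³/yr.
Hydraulic residence time τ = V/Q = 2.6e+07/2.515e+08 = 0.1034 yr.

0.103 yr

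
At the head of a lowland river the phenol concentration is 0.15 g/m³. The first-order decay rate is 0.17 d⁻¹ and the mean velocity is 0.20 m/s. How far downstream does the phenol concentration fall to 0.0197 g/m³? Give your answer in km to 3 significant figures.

206 km

From C = C₀·e^(−kt), t = ln(C₀/C)/k = ln(0.15/0.0197)/0.17 = 2.03/0.17 = 11.94 d.
Distance = v·t = 0.20 m/s × 1.032e+06 s = 2.063e+05 m = 206.3 km.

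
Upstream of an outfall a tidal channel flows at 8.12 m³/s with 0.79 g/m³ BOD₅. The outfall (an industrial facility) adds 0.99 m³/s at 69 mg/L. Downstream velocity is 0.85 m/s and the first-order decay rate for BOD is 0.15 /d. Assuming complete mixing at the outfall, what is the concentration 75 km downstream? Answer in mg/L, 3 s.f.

After complete mixing, C₀ = (0.99·69 + 8.12·0.79) / 9.11 = 8.203 mg/L.
Travel time t = 7.5e+04 m / 0.85 m/s = 8.824e+04 s = 1.021 d.
C = 8.203·exp(−0.15·1.021) = 8.203·0.858 = 7.038 mg/L.

7.04 mg/L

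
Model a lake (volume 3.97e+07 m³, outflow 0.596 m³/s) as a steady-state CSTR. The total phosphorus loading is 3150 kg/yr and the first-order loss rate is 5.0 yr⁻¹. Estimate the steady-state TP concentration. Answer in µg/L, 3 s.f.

Outflow Q = 0.596 m³/s × 3.156e+07 s/yr = 1.881e+07 m³/yr.
Steady-state CSTR mass balance: W = Q·C + k·V·C, so C = W/(Q + kV).
Q + kV = 1.881e+07 + 5.0·3.97e+07 = 2.173e+08 m³/yr.
C = 3150/2.173e+08 = 1.45e-05 kg/m³ = 0.0145 mg/L = 14.5 µg/L.

14.5 µg/L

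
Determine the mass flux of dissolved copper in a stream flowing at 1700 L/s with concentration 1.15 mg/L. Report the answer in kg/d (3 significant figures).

1700 L/s = 1.7 m³/s.
Mass flux = Q·C = 1.7 m³/s × 1.15 g/m³ = 1.955 g/s.
= 1.955 g/s × 86.4 = 168.9 kg/d.

169 kg/d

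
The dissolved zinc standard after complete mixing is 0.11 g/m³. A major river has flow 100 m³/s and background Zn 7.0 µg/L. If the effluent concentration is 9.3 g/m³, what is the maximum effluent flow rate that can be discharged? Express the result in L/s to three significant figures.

7.0 µg/L = 0.007 mg/L.
Mass balance at complete mixing: C_std·(Q_w + Q_r) = Q_w·C_e + Q_r·C_b.
Rearranging, Q_w = Q_r·(C_std − C_b)/(C_e − C_std) = 100·(0.11 − 0.007) / (9.3 − 0.11) = 1.121 m³/s.
= 1121 L/s.

1120 L/s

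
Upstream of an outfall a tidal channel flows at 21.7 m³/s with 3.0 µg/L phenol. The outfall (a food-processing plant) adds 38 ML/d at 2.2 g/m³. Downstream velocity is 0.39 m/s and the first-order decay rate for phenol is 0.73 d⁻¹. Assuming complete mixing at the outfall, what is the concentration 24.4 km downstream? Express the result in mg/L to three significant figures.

0.0275 mg/L

38 ML/d = 0.4398 m³/s.
3.0 µg/L = 0.003 mg/L.
After complete mixing, C₀ = (0.4398·2.2 + 21.7·0.003) / 22.14 = 0.04664 mg/L.
Travel time t = 2.44e+04 m / 0.39 m/s = 6.256e+04 s = 0.7241 d.
C = 0.04664·exp(−0.73·0.7241) = 0.04664·0.5894 = 0.02749 mg/L.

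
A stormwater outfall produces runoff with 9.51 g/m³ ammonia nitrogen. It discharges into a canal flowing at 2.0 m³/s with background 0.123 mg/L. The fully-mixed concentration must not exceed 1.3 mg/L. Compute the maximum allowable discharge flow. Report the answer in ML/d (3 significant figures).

24.8 ML/d

Mass balance at complete mixing: C_std·(Q_w + Q_r) = Q_w·C_e + Q_r·C_b.
Rearranging, Q_w = Q_r·(C_std − C_b)/(C_e − C_std) = 2.0·(1.3 − 0.123) / (9.51 − 1.3) = 0.2867 m³/s.
= 24.77 ML/d.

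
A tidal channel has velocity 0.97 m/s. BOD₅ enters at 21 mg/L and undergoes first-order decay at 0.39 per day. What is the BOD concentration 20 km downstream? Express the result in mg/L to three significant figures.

19.1 mg/L

Travel time t = 20 km / 0.97 m/s = 2e+04/0.97 = 2.062e+04 s = 0.2386 d.
First-order decay: C = 21·exp(−0.39·0.2386) = 21·0.9111 = 19.13 mg/L.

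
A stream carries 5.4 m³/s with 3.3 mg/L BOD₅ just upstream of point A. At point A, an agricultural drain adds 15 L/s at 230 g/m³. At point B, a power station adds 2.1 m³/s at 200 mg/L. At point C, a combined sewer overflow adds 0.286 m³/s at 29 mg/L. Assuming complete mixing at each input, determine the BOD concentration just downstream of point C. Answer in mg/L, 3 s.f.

15 L/s = 0.015 m³/s.
After input A: C = (5.4·3.3 + 0.015·230) / 5.415 = 3.928 mg/L.
After input B: C = (5.415·3.928 + 2.1·200) / 7.515 = 58.72 mg/L.
After input C: C = (7.515·58.72 + 0.286·29) / 7.801 = 57.63 mg/L.

57.6 mg/L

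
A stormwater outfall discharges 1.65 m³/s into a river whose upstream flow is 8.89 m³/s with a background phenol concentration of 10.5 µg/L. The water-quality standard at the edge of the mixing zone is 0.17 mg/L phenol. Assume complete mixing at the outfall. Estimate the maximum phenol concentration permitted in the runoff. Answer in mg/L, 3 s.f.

1.03 mg/L

10.5 µg/L = 0.0105 mg/L.
Mass balance: 0.17·10.54 = 1.65·Cₑ + 8.89·0.0105.
Cₑ = (1.792 − 0.09335) / 1.65 = 1.029 mg/L.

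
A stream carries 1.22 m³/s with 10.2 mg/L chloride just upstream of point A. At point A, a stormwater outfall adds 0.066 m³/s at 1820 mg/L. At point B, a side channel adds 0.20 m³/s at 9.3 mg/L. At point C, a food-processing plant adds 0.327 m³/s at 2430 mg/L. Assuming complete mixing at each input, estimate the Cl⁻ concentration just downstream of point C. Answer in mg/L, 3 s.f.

After input A: C = (1.22·10.2 + 0.066·1820) / 1.286 = 103.1 mg/L.
After input B: C = (1.286·103.1 + 0.2·9.3) / 1.486 = 90.46 mg/L.
After input C: C = (1.486·90.46 + 0.327·2430) / 1.813 = 512.4 mg/L.

512 mg/L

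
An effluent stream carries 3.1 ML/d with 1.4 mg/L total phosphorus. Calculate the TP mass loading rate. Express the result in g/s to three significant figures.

3.1 ML/d = 0.03588 m³/s.
Mass flux = Q·C = 0.03588 m³/s × 1.4 g/m³ = 0.05023 g/s.

0.0502 g/s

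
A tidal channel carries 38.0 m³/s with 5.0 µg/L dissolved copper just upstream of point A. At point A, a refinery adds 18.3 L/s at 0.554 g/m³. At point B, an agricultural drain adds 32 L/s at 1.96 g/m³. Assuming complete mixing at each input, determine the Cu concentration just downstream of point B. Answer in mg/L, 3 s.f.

5.0 µg/L = 0.005 mg/L.
18.3 L/s = 0.0183 m³/s.
After input A: C = (38·0.005 + 0.0183·0.554) / 38.02 = 0.005264 mg/L.
32 L/s = 0.032 m³/s.
After input B: C = (38.02·0.005264 + 0.032·1.96) / 38.05 = 0.006908 mg/L.

0.00691 mg/L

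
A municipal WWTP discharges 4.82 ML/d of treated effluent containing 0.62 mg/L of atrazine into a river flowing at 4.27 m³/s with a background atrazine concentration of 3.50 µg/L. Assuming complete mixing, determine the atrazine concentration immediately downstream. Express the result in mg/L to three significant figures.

4.82 ML/d = 0.05579 m³/s.
3.50 µg/L = 0.0035 mg/L.
Conservation of mass across the mixing zone: C = (0.05579·0.62 + 4.27·0.0035) / (0.05579 + 4.27) = 0.04953/4.326 = 0.01145 mg/L.

0.0115 mg/L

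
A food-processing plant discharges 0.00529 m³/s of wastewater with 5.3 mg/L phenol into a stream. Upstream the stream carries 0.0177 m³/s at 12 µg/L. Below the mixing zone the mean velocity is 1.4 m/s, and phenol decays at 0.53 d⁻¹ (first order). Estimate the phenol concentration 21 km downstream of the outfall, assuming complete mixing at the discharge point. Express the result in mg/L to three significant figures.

1.12 mg/L

12 µg/L = 0.012 mg/L.
After complete mixing, C₀ = (0.00529·5.3 + 0.0177·0.012) / 0.02299 = 1.229 mg/L.
Travel time t = 2.1e+04 m / 1.4 m/s = 1.5e+04 s = 0.1736 d.
C = 1.229·exp(−0.53·0.1736) = 1.229·0.9121 = 1.121 mg/L.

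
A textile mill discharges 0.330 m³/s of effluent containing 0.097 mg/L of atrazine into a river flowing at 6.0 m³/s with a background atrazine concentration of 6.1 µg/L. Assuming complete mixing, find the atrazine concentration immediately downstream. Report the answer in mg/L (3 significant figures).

6.1 µg/L = 0.0061 mg/L.
Flow-weighted mixing gives C = (0.33·0.097 + 6·0.0061) / (0.33 + 6) = 0.06861/6.33 = 0.01084 mg/L.

0.0108 mg/L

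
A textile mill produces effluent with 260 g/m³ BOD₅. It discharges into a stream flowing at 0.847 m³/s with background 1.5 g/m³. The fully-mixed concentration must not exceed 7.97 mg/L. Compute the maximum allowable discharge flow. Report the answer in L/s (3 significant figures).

Mass balance at complete mixing: C_std·(Q_w + Q_r) = Q_w·C_e + Q_r·C_b.
Rearranging, Q_w = Q_r·(C_std − C_b)/(C_e − C_std) = 0.847·(7.97 − 1.5) / (260 − 7.97) = 0.02174 m³/s.
= 21.74 L/s.

21.7 L/s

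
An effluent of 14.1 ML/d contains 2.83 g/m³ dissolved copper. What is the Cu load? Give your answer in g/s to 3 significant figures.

0.462 g/s

14.1 ML/d = 0.1632 m³/s.
Mass flux = Q·C = 0.1632 m³/s × 2.83 g/m³ = 0.4618 g/s.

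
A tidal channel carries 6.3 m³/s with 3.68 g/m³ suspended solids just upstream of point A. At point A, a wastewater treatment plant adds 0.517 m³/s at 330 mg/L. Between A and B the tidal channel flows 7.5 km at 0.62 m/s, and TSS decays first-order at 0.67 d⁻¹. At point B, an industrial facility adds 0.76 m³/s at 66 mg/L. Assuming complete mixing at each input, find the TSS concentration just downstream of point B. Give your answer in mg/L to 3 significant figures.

29.9 mg/L

After input A: C = (6.3·3.68 + 0.517·330) / 6.817 = 28.43 mg/L.
Over the 7.5 km reach to input B (t = 1.21e+04 s = 0.14 d), decay gives C = 28.43·exp(−0.67·0.14) = 25.88 mg/L.
After input B: C = (6.817·25.88 + 0.76·66) / 7.577 = 29.91 mg/L.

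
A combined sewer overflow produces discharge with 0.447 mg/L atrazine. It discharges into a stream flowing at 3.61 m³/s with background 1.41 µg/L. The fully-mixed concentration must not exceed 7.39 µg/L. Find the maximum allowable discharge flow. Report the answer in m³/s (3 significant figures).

1.41 µg/L = 0.00141 mg/L.
7.39 µg/L = 0.00739 mg/L.
Mass balance at complete mixing: C_std·(Q_w + Q_r) = Q_w·C_e + Q_r·C_b.
Rearranging, Q_w = Q_r·(C_std − C_b)/(C_e − C_std) = 3.61·(0.00739 − 0.00141) / (0.447 − 0.00739) = 0.04911 m³/s.

0.0491 m³/s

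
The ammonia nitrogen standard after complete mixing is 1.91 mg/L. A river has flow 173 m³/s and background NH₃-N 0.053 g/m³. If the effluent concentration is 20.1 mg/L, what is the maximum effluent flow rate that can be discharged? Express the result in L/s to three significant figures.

17700 L/s

Mass balance at complete mixing: C_std·(Q_w + Q_r) = Q_w·C_e + Q_r·C_b.
Rearranging, Q_w = Q_r·(C_std − C_b)/(C_e − C_std) = 173·(1.91 − 0.053) / (20.1 − 1.91) = 17.66 m³/s.
= 1.766e+04 L/s.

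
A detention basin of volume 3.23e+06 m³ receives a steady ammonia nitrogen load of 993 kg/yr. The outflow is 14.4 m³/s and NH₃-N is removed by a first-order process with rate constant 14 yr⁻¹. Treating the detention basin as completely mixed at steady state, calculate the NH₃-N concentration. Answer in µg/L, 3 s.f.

1.99 µg/L

Outflow Q = 14.4 m³/s × 3.156e+07 s/yr = 4.544e+08 m³/yr.
Steady-state CSTR mass balance: W = Q·C + k·V·C, so C = W/(Q + kV).
Q + kV = 4.544e+08 + 14·3.23e+06 = 4.996e+08 m³/yr.
C = 993/4.996e+08 = 1.987e-06 kg/m³ = 0.001987 mg/L = 1.987 µg/L.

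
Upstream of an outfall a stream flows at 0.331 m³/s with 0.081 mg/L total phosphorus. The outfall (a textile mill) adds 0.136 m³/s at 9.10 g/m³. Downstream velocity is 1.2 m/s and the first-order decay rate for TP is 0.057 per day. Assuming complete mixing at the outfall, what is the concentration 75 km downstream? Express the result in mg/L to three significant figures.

2.60 mg/L

After complete mixing, C₀ = (0.136·9.1 + 0.331·0.081) / 0.467 = 2.708 mg/L.
Travel time t = 7.5e+04 m / 1.2 m/s = 6.25e+04 s = 0.7234 d.
C = 2.708·exp(−0.057·0.7234) = 2.708·0.9596 = 2.598 mg/L.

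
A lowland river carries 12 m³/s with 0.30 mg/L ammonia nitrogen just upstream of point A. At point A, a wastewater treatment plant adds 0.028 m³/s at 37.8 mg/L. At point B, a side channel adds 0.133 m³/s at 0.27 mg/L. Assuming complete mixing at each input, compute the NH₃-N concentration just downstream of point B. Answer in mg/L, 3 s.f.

0.386 mg/L

After input A: C = (12·0.3 + 0.028·37.8) / 12.03 = 0.3873 mg/L.
After input B: C = (12.03·0.3873 + 0.133·0.27) / 12.16 = 0.386 mg/L.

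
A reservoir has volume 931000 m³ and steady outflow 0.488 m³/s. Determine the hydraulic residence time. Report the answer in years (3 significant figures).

Q = 0.488 m³/s × 3.156e+07 s/yr = 1.54e+07 m³/yr.
Hydraulic residence time τ = V/Q = 931000/1.54e+07 = 0.06045 yr.

0.0605 yr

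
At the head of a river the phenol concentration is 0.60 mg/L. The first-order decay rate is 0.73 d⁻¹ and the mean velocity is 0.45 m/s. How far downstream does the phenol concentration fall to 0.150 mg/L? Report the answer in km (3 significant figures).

73.8 km

From C = C₀·e^(−kt), t = ln(C₀/C)/k = ln(0.60/0.150)/0.73 = 1.386/0.73 = 1.899 d.
Distance = v·t = 0.45 m/s × 1.641e+05 s = 7.383e+04 m = 73.83 km.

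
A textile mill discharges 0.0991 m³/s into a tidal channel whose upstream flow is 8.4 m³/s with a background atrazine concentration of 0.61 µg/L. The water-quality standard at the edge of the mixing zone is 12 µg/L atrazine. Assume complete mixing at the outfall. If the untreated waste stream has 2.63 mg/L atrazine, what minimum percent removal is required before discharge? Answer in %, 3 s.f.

0.61 µg/L = 0.00061 mg/L.
12 µg/L = 0.012 mg/L.
Mass balance: 0.012·8.499 = 0.0991·Cₑ + 8.4·0.00061.
Cₑ = (0.102 − 0.005124) / 0.0991 = 0.9774 mg/L.
Required removal = 1 − 0.9774/2.63 = 62.83 %.

62.8 %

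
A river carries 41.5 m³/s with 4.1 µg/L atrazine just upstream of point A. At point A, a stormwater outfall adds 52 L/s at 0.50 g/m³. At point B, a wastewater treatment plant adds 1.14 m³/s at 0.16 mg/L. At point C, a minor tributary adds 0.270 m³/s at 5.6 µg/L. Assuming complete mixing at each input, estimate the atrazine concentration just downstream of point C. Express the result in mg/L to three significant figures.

0.00885 mg/L

4.1 µg/L = 0.0041 mg/L.
52 L/s = 0.052 m³/s.
After input A: C = (41.5·0.0041 + 0.052·0.5) / 41.55 = 0.004721 mg/L.
After input B: C = (41.55·0.004721 + 1.14·0.16) / 42.69 = 0.008867 mg/L.
5.6 µg/L = 0.0056 mg/L.
After input C: C = (42.69·0.008867 + 0.27·0.0056) / 42.96 = 0.008846 mg/L.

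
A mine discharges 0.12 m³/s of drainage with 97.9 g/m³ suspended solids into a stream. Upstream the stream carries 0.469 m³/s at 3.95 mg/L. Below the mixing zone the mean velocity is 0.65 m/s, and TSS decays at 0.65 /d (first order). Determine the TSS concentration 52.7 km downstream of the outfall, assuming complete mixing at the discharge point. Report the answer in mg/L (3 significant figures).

12.5 mg/L

After complete mixing, C₀ = (0.12·97.9 + 0.469·3.95) / 0.589 = 23.09 mg/L.
Travel time t = 5.27e+04 m / 0.65 m/s = 8.108e+04 s = 0.9384 d.
C = 23.09·exp(−0.65·0.9384) = 23.09·0.5434 = 12.55 mg/L.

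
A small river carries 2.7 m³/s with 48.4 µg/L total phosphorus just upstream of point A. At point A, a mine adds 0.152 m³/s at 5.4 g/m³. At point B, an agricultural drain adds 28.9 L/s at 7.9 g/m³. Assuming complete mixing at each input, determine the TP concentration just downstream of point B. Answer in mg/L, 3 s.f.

48.4 µg/L = 0.0484 mg/L.
After input A: C = (2.7·0.0484 + 0.152·5.4) / 2.852 = 0.3336 mg/L.
28.9 L/s = 0.0289 m³/s.
After input B: C = (2.852·0.3336 + 0.0289·7.9) / 2.881 = 0.4095 mg/L.

0.410 mg/L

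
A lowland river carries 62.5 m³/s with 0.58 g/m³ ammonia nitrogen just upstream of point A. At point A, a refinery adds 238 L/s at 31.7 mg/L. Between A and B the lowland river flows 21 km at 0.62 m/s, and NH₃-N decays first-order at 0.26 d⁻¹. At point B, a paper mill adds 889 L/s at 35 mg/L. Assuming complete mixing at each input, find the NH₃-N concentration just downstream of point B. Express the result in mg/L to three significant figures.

238 L/s = 0.238 m³/s.
After input A: C = (62.5·0.58 + 0.238·31.7) / 62.74 = 0.6981 mg/L.
Over the 21 km reach to input B (t = 3.387e+04 s = 0.392 d), decay gives C = 0.6981·exp(−0.26·0.392) = 0.6304 mg/L.
889 L/s = 0.889 m³/s.
After input B: C = (62.74·0.6304 + 0.889·35) / 63.63 = 1.111 mg/L.

1.11 mg/L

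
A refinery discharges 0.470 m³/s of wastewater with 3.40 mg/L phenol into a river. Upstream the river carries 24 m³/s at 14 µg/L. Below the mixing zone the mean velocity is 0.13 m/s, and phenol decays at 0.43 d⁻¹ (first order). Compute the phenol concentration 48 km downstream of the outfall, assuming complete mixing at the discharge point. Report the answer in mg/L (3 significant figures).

0.0126 mg/L

14 µg/L = 0.014 mg/L.
After complete mixing, C₀ = (0.47·3.4 + 24·0.014) / 24.47 = 0.07904 mg/L.
Travel time t = 4.8e+04 m / 0.13 m/s = 3.692e+05 s = 4.274 d.
C = 0.07904·exp(−0.43·4.274) = 0.07904·0.1592 = 0.01258 mg/L.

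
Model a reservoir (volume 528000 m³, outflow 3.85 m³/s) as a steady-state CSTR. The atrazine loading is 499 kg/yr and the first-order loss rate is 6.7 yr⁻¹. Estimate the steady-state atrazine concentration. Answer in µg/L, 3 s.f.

3.99 µg/L

Outflow Q = 3.85 m³/s × 3.156e+07 s/yr = 1.215e+08 m³/yr.
Steady-state CSTR mass balance: W = Q·C + k·V·C, so C = W/(Q + kV).
Q + kV = 1.215e+08 + 6.7·528000 = 1.25e+08 m³/yr.
C = 499/1.25e+08 = 3.991e-06 kg/m³ = 0.003991 mg/L = 3.991 µg/L.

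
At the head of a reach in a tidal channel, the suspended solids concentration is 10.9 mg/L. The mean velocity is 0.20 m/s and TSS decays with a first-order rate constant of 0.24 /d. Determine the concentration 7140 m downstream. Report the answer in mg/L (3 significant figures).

9.87 mg/L

Travel time t = 7140 m / 0.20 m/s = 7140/0.20 = 3.57e+04 s = 0.4132 d.
First-order decay: C = 10.9·exp(−0.24·0.4132) = 10.9·0.9056 = 9.871 mg/L.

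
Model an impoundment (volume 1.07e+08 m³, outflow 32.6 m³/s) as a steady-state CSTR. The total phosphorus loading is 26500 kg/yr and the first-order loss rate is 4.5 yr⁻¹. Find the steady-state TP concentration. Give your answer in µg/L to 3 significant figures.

Outflow Q = 32.6 m³/s × 3.156e+07 s/yr = 1.029e+09 m³/yr.
Steady-state CSTR mass balance: W = Q·C + k·V·C, so C = W/(Q + kV).
Q + kV = 1.029e+09 + 4.5·1.07e+08 = 1.51e+09 m³/yr.
C = 26500/1.51e+09 = 1.755e-05 kg/m³ = 0.01755 mg/L = 17.55 µg/L.

17.5 µg/L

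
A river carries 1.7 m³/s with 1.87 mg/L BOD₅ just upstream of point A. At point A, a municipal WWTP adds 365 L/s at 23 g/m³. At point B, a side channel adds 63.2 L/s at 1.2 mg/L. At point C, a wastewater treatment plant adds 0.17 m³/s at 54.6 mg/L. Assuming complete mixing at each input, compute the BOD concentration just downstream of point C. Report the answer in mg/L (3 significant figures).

365 L/s = 0.365 m³/s.
After input A: C = (1.7·1.87 + 0.365·23) / 2.065 = 5.605 mg/L.
63.2 L/s = 0.0632 m³/s.
After input B: C = (2.065·5.605 + 0.0632·1.2) / 2.128 = 5.474 mg/L.
After input C: C = (2.128·5.474 + 0.17·54.6) / 2.298 = 9.108 mg/L.

9.11 mg/L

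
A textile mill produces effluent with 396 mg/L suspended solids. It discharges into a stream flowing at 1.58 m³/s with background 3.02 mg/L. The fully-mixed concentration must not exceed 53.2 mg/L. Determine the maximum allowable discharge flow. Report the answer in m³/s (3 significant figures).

Mass balance at complete mixing: C_std·(Q_w + Q_r) = Q_w·C_e + Q_r·C_b.
Rearranging, Q_w = Q_r·(C_std − C_b)/(C_e − C_std) = 1.58·(53.2 − 3.02) / (396 − 53.2) = 0.2313 m³/s.

0.231 m³/s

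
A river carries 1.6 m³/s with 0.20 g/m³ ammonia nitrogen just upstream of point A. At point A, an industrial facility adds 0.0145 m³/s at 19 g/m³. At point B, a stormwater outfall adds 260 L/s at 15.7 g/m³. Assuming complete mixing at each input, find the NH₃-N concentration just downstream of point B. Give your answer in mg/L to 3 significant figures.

After input A: C = (1.6·0.2 + 0.0145·19) / 1.615 = 0.3688 mg/L.
260 L/s = 0.26 m³/s.
After input B: C = (1.615·0.3688 + 0.26·15.7) / 1.875 = 2.495 mg/L.

2.50 mg/L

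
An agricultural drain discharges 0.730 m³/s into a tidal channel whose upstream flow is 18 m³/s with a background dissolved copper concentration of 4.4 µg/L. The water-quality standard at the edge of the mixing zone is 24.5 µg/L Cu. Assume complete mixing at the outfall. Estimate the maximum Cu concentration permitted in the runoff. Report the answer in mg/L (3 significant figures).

0.520 mg/L

4.4 µg/L = 0.0044 mg/L.
24.5 µg/L = 0.0245 mg/L.
Mass balance: 0.0245·18.73 = 0.73·Cₑ + 18·0.0044.
Cₑ = (0.4589 − 0.0792) / 0.73 = 0.5201 mg/L.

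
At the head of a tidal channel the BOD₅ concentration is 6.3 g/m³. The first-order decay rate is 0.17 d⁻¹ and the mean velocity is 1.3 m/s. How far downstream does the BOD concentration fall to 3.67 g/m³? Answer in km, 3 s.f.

From C = C₀·e^(−kt), t = ln(C₀/C)/k = ln(6.3/3.67)/0.17 = 0.5404/0.17 = 3.179 d.
Distance = v·t = 1.3 m/s × 2.746e+05 s = 3.57e+05 m = 357 km.

357 km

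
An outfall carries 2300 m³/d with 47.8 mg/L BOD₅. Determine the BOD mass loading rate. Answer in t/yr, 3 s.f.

2300 m³/d = 0.02662 m³/s.
Mass flux = Q·C = 0.02662 m³/s × 47.8 g/m³ = 1.272 g/s.
= 1.272 g/s × 31.56 = 40.16 t/yr.

40.2 t/yr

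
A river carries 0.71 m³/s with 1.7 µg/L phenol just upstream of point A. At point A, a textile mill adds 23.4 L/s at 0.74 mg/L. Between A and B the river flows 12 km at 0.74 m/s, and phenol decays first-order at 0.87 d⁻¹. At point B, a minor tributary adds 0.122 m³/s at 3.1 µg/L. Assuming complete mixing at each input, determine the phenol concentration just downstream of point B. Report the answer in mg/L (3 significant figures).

0.0188 mg/L

1.7 µg/L = 0.0017 mg/L.
23.4 L/s = 0.0234 m³/s.
After input A: C = (0.71·0.0017 + 0.0234·0.74) / 0.7334 = 0.02526 mg/L.
Over the 12 km reach to input B (t = 1.622e+04 s = 0.1877 d), decay gives C = 0.02526·exp(−0.87·0.1877) = 0.02145 mg/L.
3.1 µg/L = 0.0031 mg/L.
After input B: C = (0.7334·0.02145 + 0.122·0.0031) / 0.8554 = 0.01883 mg/L.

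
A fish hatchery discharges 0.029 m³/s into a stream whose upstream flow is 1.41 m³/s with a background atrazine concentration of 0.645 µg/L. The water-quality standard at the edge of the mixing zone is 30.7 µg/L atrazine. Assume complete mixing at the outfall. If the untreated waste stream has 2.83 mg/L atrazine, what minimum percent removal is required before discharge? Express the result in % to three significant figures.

47.3 %

0.645 µg/L = 0.000645 mg/L.
30.7 µg/L = 0.0307 mg/L.
Mass balance: 0.0307·1.439 = 0.029·Cₑ + 1.41·0.000645.
Cₑ = (0.04418 − 0.0009095) / 0.029 = 1.492 mg/L.
Required removal = 1 − 1.492/2.83 = 47.28 %.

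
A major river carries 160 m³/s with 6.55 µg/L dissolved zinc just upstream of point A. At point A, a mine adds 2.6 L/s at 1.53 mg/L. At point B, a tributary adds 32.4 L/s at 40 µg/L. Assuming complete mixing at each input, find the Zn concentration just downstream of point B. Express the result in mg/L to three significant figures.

0.00658 mg/L

6.55 µg/L = 0.00655 mg/L.
2.6 L/s = 0.0026 m³/s.
After input A: C = (160·0.00655 + 0.0026·1.53) / 160 = 0.006575 mg/L.
32.4 L/s = 0.0324 m³/s.
40 µg/L = 0.04 mg/L.
After input B: C = (160·0.006575 + 0.0324·0.04) / 160 = 0.006582 mg/L.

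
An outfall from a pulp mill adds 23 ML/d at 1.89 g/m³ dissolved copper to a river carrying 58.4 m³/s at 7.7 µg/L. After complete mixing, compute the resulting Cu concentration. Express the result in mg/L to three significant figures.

0.0162 mg/L

23 ML/d = 0.2662 m³/s.
7.7 µg/L = 0.0077 mg/L.
Conservation of mass across the mixing zone: C = (0.2662·1.89 + 58.4·0.0077) / (0.2662 + 58.4) = 0.9528/58.67 = 0.01624 mg/L.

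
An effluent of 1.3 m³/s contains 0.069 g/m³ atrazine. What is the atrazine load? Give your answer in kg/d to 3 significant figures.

7.75 kg/d

Mass flux = Q·C = 1.3 m³/s × 0.069 g/m³ = 0.0897 g/s.
= 0.0897 g/s × 86.4 = 7.75 kg/d.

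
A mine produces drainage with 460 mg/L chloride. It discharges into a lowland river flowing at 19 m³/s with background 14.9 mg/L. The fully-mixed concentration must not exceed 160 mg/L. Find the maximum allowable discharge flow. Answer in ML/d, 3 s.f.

794 ML/d

Mass balance at complete mixing: C_std·(Q_w + Q_r) = Q_w·C_e + Q_r·C_b.
Rearranging, Q_w = Q_r·(C_std − C_b)/(C_e − C_std) = 19·(160 − 14.9) / (460 − 160) = 9.19 m³/s.
= 794 ML/d.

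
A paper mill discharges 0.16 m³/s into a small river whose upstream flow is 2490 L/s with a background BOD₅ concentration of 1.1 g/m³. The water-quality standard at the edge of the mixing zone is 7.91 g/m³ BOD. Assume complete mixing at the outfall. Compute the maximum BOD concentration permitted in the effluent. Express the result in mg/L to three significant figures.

114 mg/L

2490 L/s = 2.49 m³/s.
Mass balance: 7.91·2.65 = 0.16·Cₑ + 2.49·1.1.
Cₑ = (20.96 − 2.739) / 0.16 = 113.9 mg/L.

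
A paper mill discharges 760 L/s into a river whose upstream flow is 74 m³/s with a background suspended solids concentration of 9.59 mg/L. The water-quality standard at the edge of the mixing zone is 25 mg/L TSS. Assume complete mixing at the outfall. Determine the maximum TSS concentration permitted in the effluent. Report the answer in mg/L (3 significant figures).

760 L/s = 0.76 m³/s.
Mass balance: 25·74.76 = 0.76·Cₑ + 74·9.59.
Cₑ = (1869 − 709.7) / 0.76 = 1525 mg/L.

1530 mg/L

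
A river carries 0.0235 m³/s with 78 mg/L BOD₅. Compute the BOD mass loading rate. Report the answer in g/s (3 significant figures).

1.83 g/s

Mass flux = Q·C = 0.0235 m³/s × 78 g/m³ = 1.833 g/s.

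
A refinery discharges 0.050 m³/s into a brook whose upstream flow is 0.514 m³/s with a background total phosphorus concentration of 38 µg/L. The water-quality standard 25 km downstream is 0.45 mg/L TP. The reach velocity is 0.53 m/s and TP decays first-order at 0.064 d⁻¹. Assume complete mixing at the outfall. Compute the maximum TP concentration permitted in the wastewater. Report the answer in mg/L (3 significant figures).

4.87 mg/L

38 µg/L = 0.038 mg/L.
Travel time to the compliance point: t = 2.5e+04/0.53 = 4.717e+04 s = 0.5459 d; decay factor exp(−0.064·0.5459) = 0.9657.
So the concentration just after mixing may be at most 0.45/0.9657 = 0.466 mg/L.
Mass balance: 0.466·0.564 = 0.05·Cₑ + 0.514·0.038.
Cₑ = (0.2628 − 0.01953) / 0.05 = 4.866 mg/L.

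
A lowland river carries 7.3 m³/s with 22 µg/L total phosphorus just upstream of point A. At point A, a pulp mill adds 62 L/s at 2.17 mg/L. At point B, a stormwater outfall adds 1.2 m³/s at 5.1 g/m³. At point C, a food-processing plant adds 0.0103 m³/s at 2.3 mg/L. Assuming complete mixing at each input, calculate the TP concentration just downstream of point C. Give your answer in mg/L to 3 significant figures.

0.751 mg/L

22 µg/L = 0.022 mg/L.
62 L/s = 0.062 m³/s.
After input A: C = (7.3·0.022 + 0.062·2.17) / 7.362 = 0.04009 mg/L.
After input B: C = (7.362·0.04009 + 1.2·5.1) / 8.562 = 0.7493 mg/L.
After input C: C = (8.562·0.7493 + 0.0103·2.3) / 8.572 = 0.7511 mg/L.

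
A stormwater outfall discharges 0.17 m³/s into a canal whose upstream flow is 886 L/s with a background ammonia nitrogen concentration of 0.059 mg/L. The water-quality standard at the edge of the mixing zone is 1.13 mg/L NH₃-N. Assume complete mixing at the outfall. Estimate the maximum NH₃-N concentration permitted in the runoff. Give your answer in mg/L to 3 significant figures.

6.71 mg/L

886 L/s = 0.886 m³/s.
Mass balance: 1.13·1.056 = 0.17·Cₑ + 0.886·0.059.
Cₑ = (1.193 − 0.05227) / 0.17 = 6.712 mg/L.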